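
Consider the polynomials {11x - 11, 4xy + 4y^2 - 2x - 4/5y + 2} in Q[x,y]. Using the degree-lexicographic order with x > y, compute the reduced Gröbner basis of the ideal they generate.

f_1 = 11x - 11, LT = x.
f_2 = 4xy + 4y^2 - 2x - 4/5y + 2, LT = xy.

S(f_1,f_2): lcm = xy. S = -y^2 + 1/2x - 4/5y - 1/2.
  reduce S modulo (f_1, f_2):
  remainder -y^2 - 4/5y ≠ 0; add g_3 = -y^2 - 4/5y to the basis.

The other S-polynomials (S(f_1,g_3), S(f_2,g_3)) all reduce to 0 modulo the current basis, so we have a Gröbner basis.
Inter-reduce: drop elements whose leading term is divisible by another's, tail-reduce, and make monic.

G = {y^2 + 4/5y, x - 1}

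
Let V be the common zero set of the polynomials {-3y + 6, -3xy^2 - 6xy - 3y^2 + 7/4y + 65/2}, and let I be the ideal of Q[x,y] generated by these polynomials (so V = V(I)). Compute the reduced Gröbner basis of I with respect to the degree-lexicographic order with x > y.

This is the nonlinear analogue of row-reducing a linear system.

f_1 = -3y + 6, LT = y.
f_2 = -3xy^2 - 6xy - 3y^2 + 7/4y + 65/2, LT = xy^2.

S(f_1,f_2): lcm = xy^2. S = -4xy - y^2 + 7/12y + 65/6.
  leading term xy: subtract (4/3x)·f_1 from -4xy - y^2 + 7/12y + 65/6 → -y^2 - 8x + 7/12y + 65/6
  leading term y^2: subtract (1/3y)·f_1 from -y^2 - 8x + 7/12y + 65/6 → -8x - 17/12y + 65/6
  leading term x: no divisor's leading term divides it; move -8x to the remainder.
  leading term y: subtract (17/36)·f_1 from -17/12y + 65/6 → 8
  leading term 1: no divisor's leading term divides it; move 8 to the remainder.
  remainder -8x + 8 ≠ 0; add g_3 = -8x + 8 to the basis.

The other S-polynomials (S(f_1,g_3), S(f_2,g_3)) all reduce to 0 modulo the current basis, so we have a Gröbner basis.
Inter-reduce: drop elements whose leading term is divisible by another's, tail-reduce, and make monic.

G = {x - 1, y - 2}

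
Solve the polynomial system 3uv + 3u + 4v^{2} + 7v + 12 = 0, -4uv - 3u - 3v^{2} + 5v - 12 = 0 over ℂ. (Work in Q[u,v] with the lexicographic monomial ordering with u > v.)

Compute a lex Gröbner basis by Buchberger's algorithm.
f_1 = 3uv + 3u + 4v^{2} + 7v + 12, LT = uv.
f_2 = -4uv - 3u - 3v^{2} + 5v - 12, LT = uv.

S(f_1,f_2): lcm = uv. S = \tfrac{1}{4}u + \tfrac{7}{12}v^{2} + \tfrac{43}{12}v + 1.
  leading term u: no divisor's leading term divides it; move \tfrac{1}{4}u to the remainder.
  leading term v^{2}: no divisor's leading term divides it; move \tfrac{7}{12}v^{2} to the remainder.
  leading term v: no divisor's leading term divides it; move \tfrac{43}{12}v to the remainder.
  leading term 1: no divisor's leading term divides it; move 1 to the remainder.
  remainder \tfrac{1}{4}u + \tfrac{7}{12}v^{2} + \tfrac{43}{12}v + 1 ≠ 0; add h_3 = \tfrac{1}{4}u + \tfrac{7}{12}v^{2} + \tfrac{43}{12}v + 1 to the basis.

S(f_1,h_3): lcm = uv. S = u - \tfrac{7}{3}v^{3} - 13v^{2} - \tfrac{5}{3}v + 4.
  leading term u: subtract (4)·h_3 from u - \tfrac{7}{3}v^{3} - 13v^{2} - \tfrac{5}{3}v + 4 → -\tfrac{7}{3}v^{3} - \tfrac{46}{3}v^{2} - 16v
  leading term v^{3}: no divisor's leading term divides it; move -\tfrac{7}{3}v^{3} to the remainder.
  leading term v^{2}: no divisor's leading term divides it; move -\tfrac{46}{3}v^{2} to the remainder.
  leading term v: no divisor's leading term divides it; move -16v to the remainder.
  remainder -\tfrac{7}{3}v^{3} - \tfrac{46}{3}v^{2} - 16v ≠ 0; add h_4 = -\tfrac{7}{3}v^{3} - \tfrac{46}{3}v^{2} - 16v to the basis.

The other S-polynomials (S(f_2,h_3), S(f_1,h_4), S(f_2,h_4), S(h_3,h_4)) all reduce to 0 modulo the current basis, so we have a Gröbner basis.
Inter-reduce: drop elements whose leading term is divisible by another's, tail-reduce, and make monic.
Reduced Gröbner basis: {u + \tfrac{7}{3}v^{2} + \tfrac{43}{3}v + 4, v^{3} + \tfrac{46}{7}v^{2} + \tfrac{48}{7}v}.

Since the basis is lex-ordered, v^{3} + \tfrac{46}{7}v^{2} + \tfrac{48}{7}v is univariate in v. Its roots are {0, -23/7 - sqrt(193)/7, -23/7 + sqrt(193)/7}. Back-substituting each root into the other basis elements fixes the other coordinates.
  v = 0: the earlier basis element becomes u + 4 = 0, giving u = -4 — point (-4, 0).
  v = -23/7 - sqrt(193)/7: the earlier basis element becomes u - 61/7 + sqrt(193)/7 = 0, giving u = 61/7 - sqrt(193)/7 — point (61/7 - sqrt(193)/7, -23/7 - sqrt(193)/7).
  v = -23/7 + sqrt(193)/7: the earlier basis element becomes u - 61/7 - sqrt(193)/7 = 0, giving u = sqrt(193)/7 + 61/7 — point (sqrt(193)/7 + 61/7, -23/7 + sqrt(193)/7).
A lex Gröbner basis triangularizes the system, enabling back-substitution.

{(-4, 0), (61/7 - sqrt(193)/7, -23/7 - sqrt(193)/7), (sqrt(193)/7 + 61/7, -23/7 + sqrt(193)/7)}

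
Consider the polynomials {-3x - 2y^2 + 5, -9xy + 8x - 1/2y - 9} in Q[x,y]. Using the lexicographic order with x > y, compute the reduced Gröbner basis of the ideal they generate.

f_1 = -3x - 2y^2 + 5, LT = x.
f_2 = -9xy + 8x - 1/2y - 9, LT = xy.

S(f_1,f_2): lcm = xy. S = 8/9x + 2/3y^3 - 31/18y - 1.
  reduce S modulo (f_1, f_2):
  remainder 2/3y^3 - 16/27y^2 - 31/18y + 13/27 ≠ 0; add g_3 = 2/3y^3 - 16/27y^2 - 31/18y + 13/27 to the basis.

The other S-polynomials (S(f_1,g_3), S(f_2,g_3)) all reduce to 0 modulo the current basis, so we have a Gröbner basis.
Inter-reduce: drop elements whose leading term is divisible by another's, tail-reduce, and make monic.

G = {x + 2/3y^2 - 5/3, y^3 - 8/9y^2 - 31/12y + 13/18}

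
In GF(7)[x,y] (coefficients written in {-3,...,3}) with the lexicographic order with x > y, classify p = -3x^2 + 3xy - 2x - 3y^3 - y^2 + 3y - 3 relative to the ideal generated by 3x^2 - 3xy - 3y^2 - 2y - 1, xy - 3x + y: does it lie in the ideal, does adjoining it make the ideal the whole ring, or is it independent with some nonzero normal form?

-3x^2 + 3xy - 2x - 3y^3 - y^2 + 3y - 3 lies in I (it reduces to 0).

First compute the reduced Gröbner basis of I by Buchberger's algorithm.
f_1 = 3x^2 - 3xy - 3y^2 - 2y - 1, LT = x^2.
f_2 = xy - 3x + y, LT = xy.

S(f_1,f_2): lcm = x^2y. S = 3x^2 - xy^2 - xy - y^3 - 3y^2 + 2y.
  reduce S modulo (f_1, f_2):
  remainder -3x - y^3 + y^2 - 2y + 1 ≠ 0; add h_3 = -3x - y^3 + y^2 - 2y + 1 to the basis.

S(f_2,h_3): lcm = xy. S = -3x + 2y^4 - 2y^3 - 3y^2 - y.
  reduce S modulo (f_1, f_2, h_3):
  remainder 2y^4 - y^3 + 3y^2 + y - 1 ≠ 0; add h_4 = 2y^4 - y^3 + 3y^2 + y - 1 to the basis.

The other S-polynomials (S(f_1,h_3), S(f_1,h_4), S(f_2,h_4), S(h_3,h_4)) all reduce to 0 modulo the current basis, so we have a Gröbner basis.
Inter-reduce: drop elements whose leading term is divisible by another's, tail-reduce, and make monic.
Reduced Gröbner basis: {x - 2y^3 + 2y^2 + 3y + 2, y^4 + 3y^3 - 2y^2 - 3y + 3}.
Label its elements g_1 = x - 2y^3 + 2y^2 + 3y + 2, g_2 = y^4 + 3y^3 - 2y^2 - 3y + 3.

Reduce p = -3x^2 + 3xy - 2x - 3y^3 - y^2 + 3y - 3 modulo G:
  leading term x^2: subtract (-3x)·g_1 from -3x^2 + 3xy - 2x - 3y^3 - y^2 + 3y - 3 → xy^3 - xy^2 - 2xy - 3x - 3y^3 - y^2 + 3y - 3
  leading term xy^3: subtract (y^3)·g_1 from xy^3 - xy^2 - 2xy - 3x - 3y^3 - y^2 + 3y - 3 → -xy^2 - 2xy - 3x + 2y^6 - 2y^5 - 3y^4 + 2y^3 - y^2 + 3y - 3
  leading term xy^2: subtract (-y^2)·g_1 from -xy^2 - 2xy - 3x + 2y^6 - 2y^5 - 3y^4 + 2y^3 - y^2 + 3y - 3 → -2xy - 3x + 2y^6 + 3y^5 - y^4 - 2y^3 + y^2 + 3y - 3
  leading term xy: subtract (-2y)·g_1 from -2xy - 3x + 2y^6 + 3y^5 - y^4 - 2y^3 + y^2 + 3y - 3 → -3x + 2y^6 + 3y^5 + 2y^4 + 2y^3 - 3
  leading term x: subtract (-3)·g_1 from -3x + 2y^6 + 3y^5 + 2y^4 + 2y^3 - 3 → 2y^6 + 3y^5 + 2y^4 + 3y^3 - y^2 + 2y + 3
  leading term y^6: subtract (2y^2)·g_2 from 2y^6 + 3y^5 + 2y^4 + 3y^3 - y^2 + 2y + 3 → -3y^5 - y^4 + 2y^3 + 2y + 3
  leading term y^5: subtract (-3y)·g_2 from -3y^5 - y^4 + 2y^3 + 2y + 3 → y^4 + 3y^3 - 2y^2 - 3y + 3
  leading term y^4: subtract (1)·g_2 from y^4 + 3y^3 - 2y^2 - 3y + 3 → 0
  normal form = 0.
Since the normal form is 0, p ∈ I.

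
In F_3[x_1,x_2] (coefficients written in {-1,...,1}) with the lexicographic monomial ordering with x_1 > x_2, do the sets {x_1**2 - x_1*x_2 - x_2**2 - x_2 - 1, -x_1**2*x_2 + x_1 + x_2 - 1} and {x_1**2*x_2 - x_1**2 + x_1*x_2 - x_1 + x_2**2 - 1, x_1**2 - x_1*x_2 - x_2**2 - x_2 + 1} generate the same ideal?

No, the ideals differ.

Equality of ideals is decidable: compute both reduced Gröbner bases (unique for the ordering) and check whether they agree.
Buchberger on the first generating set:
f_1 = x_1**2 - x_1*x_2 - x_2**2 - x_2 - 1, LT = x_1**2.
f_2 = -x_1**2*x_2 + x_1 + x_2 - 1, LT = x_1**2*x_2.

S(f_1,f_2): lcm = x_1**2*x_2. S = -x_1*x_2**2 + x_1 - x_2**3 - x_2**2 - 1.
  reduce S modulo (f_1, f_2):
  remainder -x_1*x_2**2 + x_1 - x_2**3 - x_2**2 - 1 ≠ 0; add g_3 = -x_1*x_2**2 + x_1 - x_2**3 - x_2**2 - 1 to the basis.

S(f_1,g_3): lcm = x_1**2*x_2**2. S = x_1**2 + x_1*x_2**3 - x_1*x_2**2 - x_1 - x_2**4 - x_2**3 - x_2**2.
  reduce S modulo (f_1, f_2, g_3):
  remainder -x_1*x_2 + x_1 + x_2**4 - x_2**3 + x_2**2 - 1 ≠ 0; add g_4 = -x_1*x_2 + x_1 + x_2**4 - x_2**3 + x_2**2 - 1 to the basis.

S(f_1,g_4): lcm = x_1**2*x_2. S = x_1**2 + x_1*x_2**4 - x_1*x_2**3 - x_1 - x_2**3 - x_2**2 - x_2.
  reduce S modulo (f_1, f_2, g_3, g_4):
  remainder -x_2**5 - x_2**3 + x_2**2 + x_2 ≠ 0; add g_5 = -x_2**5 - x_2**3 + x_2**2 + x_2 to the basis.

The other S-polynomials (S(f_2,g_3), S(f_2,g_4), S(g_3,g_4), S(f_1,g_5), S(f_2,g_5), S(g_3,g_5), S(g_4,g_5)) all reduce to 0 modulo the current basis, so we have a Gröbner basis.
Inter-reduce: drop elements whose leading term is divisible by another's, tail-reduce, and make monic.
Reduced Gröbner basis: {x_1**2 - x_1 - x_2**4 + x_2**3 + x_2**2 - x_2, x_1*x_2 - x_1 - x_2**4 + x_2**3 - x_2**2 + 1, x_2**5 + x_2**3 - x_2**2 - x_2}.

Buchberger on the second generating set:
h_1 = x_1**2*x_2 - x_1**2 + x_1*x_2 - x_1 + x_2**2 - 1, LT = x_1**2*x_2.
h_2 = x_1**2 - x_1*x_2 - x_2**2 - x_2 + 1, LT = x_1**2.

S(h_1,h_2): lcm = x_1**2*x_2. S = -x_1**2 + x_1*x_2**2 + x_1*x_2 - x_1 + x_2**3 - x_2**2 - x_2 - 1.
  reduce S modulo (h_1, h_2):
  remainder x_1*x_2**2 - x_1 + x_2**3 + x_2**2 + x_2 ≠ 0; add k_3 = x_1*x_2**2 - x_1 + x_2**3 + x_2**2 + x_2 to the basis.

S(h_1,k_3): lcm = x_1**2*x_2**2. S = -x_1**2*x_2 + x_1**2 - x_1*x_2**3 + x_1*x_2 + x_2**3 - x_2.
  reduce S modulo (h_1, h_2, k_3):
  remainder x_1*x_2 - x_1 + x_2**4 - x_2**3 - x_2**2 - x_2 - 1 ≠ 0; add k_4 = x_1*x_2 - x_1 + x_2**4 - x_2**3 - x_2**2 - x_2 - 1 to the basis.

S(h_1,k_4): lcm = x_1**2*x_2. S = -x_1*x_2**4 + x_1*x_2**3 + x_1*x_2**2 - x_1*x_2 + x_2**2 - 1.
  reduce S modulo (h_1, h_2, k_3, k_4):
  remainder x_2**5 - 1 ≠ 0; add k_5 = x_2**5 - 1 to the basis.

The other S-polynomials (S(h_2,k_3), S(h_2,k_4), S(k_3,k_4), S(h_1,k_5), S(h_2,k_5), S(k_3,k_5), S(k_4,k_5)) all reduce to 0 modulo the current basis, so we have a Gröbner basis.
Inter-reduce: drop elements whose leading term is divisible by another's, tail-reduce, and make monic.
Reduced Gröbner basis: {x_1**2 - x_1 + x_2**4 - x_2**3 + x_2**2 + x_2, x_1*x_2 - x_1 + x_2**4 - x_2**3 - x_2**2 - x_2 - 1, x_2**5 - 1}.

Since the reduced bases disagree, the two ideals are not the same.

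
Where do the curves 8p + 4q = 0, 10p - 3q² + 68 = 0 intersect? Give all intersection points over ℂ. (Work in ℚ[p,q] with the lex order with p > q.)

Compute a lex Gröbner basis by Buchberger's algorithm.
f_1 = 8p + 4q, LT = p.
f_2 = 10p - 3q² + 68, LT = p.

S(f_1,f_2): lcm = p. S = 3/10q² + ½q - 34/5.
  leading term q²: no divisor's leading term divides it; move 3/10q² to the remainder.
  leading term q: no divisor's leading term divides it; move ½q to the remainder.
  leading term 1: no divisor's leading term divides it; move -34/5 to the remainder.
  remainder 3/10q² + ½q - 34/5 ≠ 0; add h_3 = 3/10q² + ½q - 34/5 to the basis.

The other S-polynomials (S(f_1,h_3), S(f_2,h_3)) all reduce to 0 modulo the current basis, so we have a Gröbner basis.
Inter-reduce: drop elements whose leading term is divisible by another's, tail-reduce, and make monic.
Reduced Gröbner basis: {p + ½q, q² + 5/3q - 68/3}.

A lex Gröbner basis eliminates variables successively. Here q² + 5/3q - 68/3 depends only on q, with roots {-17/3, 4}; lifting each root through the earlier basis elements recovers the full solutions.
  q = -17/3: the earlier basis element becomes p - 17/6 = 0, giving p = 17/6 — point (17/6, -17/3).
  q = 4: the earlier basis element becomes p + 2 = 0, giving p = -2 — point (-2, 4).

{(17/6, -17/3), (-2, 4)}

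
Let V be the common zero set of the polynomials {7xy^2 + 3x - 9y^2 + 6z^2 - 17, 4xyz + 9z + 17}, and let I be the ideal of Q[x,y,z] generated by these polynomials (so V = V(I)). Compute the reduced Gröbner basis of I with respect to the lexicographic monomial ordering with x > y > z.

Buchberger's algorithm terminates because the ascending chain of leading-term ideals stabilizes.

f_1 = 7xy^2 + 3x - 9y^2 + 6z^2 - 17, LT = xy^2.
f_2 = 4xyz + 9z + 17, LT = xyz.

S(f_1,f_2): lcm = xy^2z. S = 3/7xz - 9/7y^2z - 9/4yz - 17/4y + 6/7z^3 - 17/7z.
  leading term xz: no divisor's leading term divides it; move 3/7xz to the remainder.
  leading term y^2z: no divisor's leading term divides it; move -9/7y^2z to the remainder.
  leading term yz: no divisor's leading term divides it; move -9/4yz to the remainder.
  leading term y: no divisor's leading term divides it; move -17/4y to the remainder.
  leading term z^3: no divisor's leading term divides it; move 6/7z^3 to the remainder.
  leading term z: no divisor's leading term divides it; move -17/7z to the remainder.
  remainder 3/7xz - 9/7y^2z - 9/4yz - 17/4y + 6/7z^3 - 17/7z ≠ 0; add g_3 = 3/7xz - 9/7y^2z - 9/4yz - 17/4y + 6/7z^3 - 17/7z to the basis.

S(f_1,g_3): lcm = xy^2z. S = 3/7xz + 3y^4z + 21/4y^3z + 119/12y^3 - 2y^2z^3 + 92/21y^2z + 6/7z^3 - 17/7z.
  leading term xz: subtract (1)·g_3 from 3/7xz + 3y^4z + 21/4y^3z + 119/12y^3 - 2y^2z^3 + 92/21y^2z + 6/7z^3 - 17/7z → 3y^4z + 21/4y^3z + 119/12y^3 - 2y^2z^3 + 17/3y^2z + 9/4yz + 17/4y
  leading term y^4z: no divisor's leading term divides it; move 3y^4z to the remainder.
  leading term y^3z: no divisor's leading term divides it; move 21/4y^3z to the remainder.
  leading term y^3: no divisor's leading term divides it; move 119/12y^3 to the remainder.
  leading term y^2z^3: no divisor's leading term divides it; move -2y^2z^3 to the remainder.
  leading term y^2z: no divisor's leading term divides it; move 17/3y^2z to the remainder.
  leading term yz: no divisor's leading term divides it; move 9/4yz to the remainder.
  leading term y: no divisor's leading term divides it; move 17/4y to the remainder.
  remainder 3y^4z + 21/4y^3z + 119/12y^3 - 2y^2z^3 + 17/3y^2z + 9/4yz + 17/4y ≠ 0; add g_4 = 3y^4z + 21/4y^3z + 119/12y^3 - 2y^2z^3 + 17/3y^2z + 9/4yz + 17/4y to the basis.

S(f_2,g_3): lcm = xyz. S = 3y^3z + 21/4y^2z + 119/12y^2 - 2yz^3 + 17/3yz + 9/4z + 17/4.
  leading term y^3z: no divisor's leading term divides it; move 3y^3z to the remainder.
  leading term y^2z: no divisor's leading term divides it; move 21/4y^2z to the remainder.
  leading term y^2: no divisor's leading term divides it; move 119/12y^2 to the remainder.
  leading term yz^3: no divisor's leading term divides it; move -2yz^3 to the remainder.
  leading term yz: no divisor's leading term divides it; move 17/3yz to the remainder.
  leading term z: no divisor's leading term divides it; move 9/4z to the remainder.
  leading term 1: no divisor's leading term divides it; move 17/4 to the remainder.
  remainder 3y^3z + 21/4y^2z + 119/12y^2 - 2yz^3 + 17/3yz + 9/4z + 17/4 ≠ 0; add g_5 = 3y^3z + 21/4y^2z + 119/12y^2 - 2yz^3 + 17/3yz + 9/4z + 17/4 to the basis.

The other S-polynomials (S(f_1,g_4), S(f_2,g_4), S(g_3,g_4), S(f_1,g_5), S(f_2,g_5), S(g_3,g_5), S(g_4,g_5)) all reduce to 0 modulo the current basis, so we have a Gröbner basis.
Inter-reduce: drop elements whose leading term is divisible by another's, tail-reduce, and make monic.

G = {xy^2 + 3/7x - 9/7y^2 + 6/7z^2 - 17/7, xz - 3y^2z - 21/4yz - 119/12y + 2z^3 - 17/3z, y^3z + 7/4y^2z + 119/36y^2 - 2/3yz^3 + 17/9yz + 3/4z + 17/12}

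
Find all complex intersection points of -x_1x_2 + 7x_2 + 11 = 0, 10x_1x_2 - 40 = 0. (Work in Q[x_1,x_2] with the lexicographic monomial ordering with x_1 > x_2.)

Compute a lex Gröbner basis by Buchberger's algorithm.
f_1 = -x_1x_2 + 7x_2 + 11, LT = x_1x_2.
f_2 = 10x_1x_2 - 40, LT = x_1x_2.

S(f_1,f_2): lcm = x_1x_2. S = -7x_2 - 7.
  leading term x_2: no divisor's leading term divides it; move -7x_2 to the remainder.
  leading term 1: no divisor's leading term divides it; move -7 to the remainder.
  remainder -7x_2 - 7 ≠ 0; add h_3 = -7x_2 - 7 to the basis.

S(f_1,h_3): lcm = x_1x_2. S = -x_1 - 7x_2 - 11.
  leading term x_1: no divisor's leading term divides it; move -x_1 to the remainder.
  leading term x_2: subtract (1)·h_3 from -7x_2 - 11 → -4
  leading term 1: no divisor's leading term divides it; move -4 to the remainder.
  remainder -x_1 - 4 ≠ 0; add h_4 = -x_1 - 4 to the basis.

The other S-polynomials (S(f_2,h_3), S(f_1,h_4), S(f_2,h_4), S(h_3,h_4)) all reduce to 0 modulo the current basis, so we have a Gröbner basis.
Inter-reduce: drop elements whose leading term is divisible by another's, tail-reduce, and make monic.
Reduced Gröbner basis: {x_1 + 4, x_2 + 1}.

A lex Gröbner basis eliminates variables successively. Here x_2 + 1 depends only on x_2, with roots {-1}; lifting each root through the earlier basis elements recovers the full solutions.
  x_2 = -1: the earlier basis element becomes x_1 + 4 = 0, giving x_1 = -4 — point (-4, -1).
Each listed point satisfies every original equation (direct substitution).
This is the nonlinear analogue of row-reducing a linear system.

{(-4, -1)}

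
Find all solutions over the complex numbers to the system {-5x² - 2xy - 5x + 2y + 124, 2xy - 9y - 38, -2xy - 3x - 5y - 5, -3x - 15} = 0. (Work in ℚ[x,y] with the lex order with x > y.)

{(-5, -2)}

Compute a lex Gröbner basis by Buchberger's algorithm.
f_1 = -5x² - 2xy - 5x + 2y + 124, LT = x².
f_2 = 2xy - 9y - 38, LT = xy.
f_3 = -2xy - 3x - 5y - 5, LT = xy.
f_4 = -3x - 15, LT = x.

S(f_1,f_2): lcm = x²y. S = ⅖xy² + 11/2xy + 19x - ⅖y² - 124/5y.
  leading term xy²: subtract (⅕y)·f_2 from ⅖xy² + 11/2xy + 19x - ⅖y² - 124/5y → 11/2xy + 19x + 7/5y² - 86/5y
  leading term xy: subtract (11/4)·f_2 from 11/2xy + 19x + 7/5y² - 86/5y → 19x + 7/5y² + 151/20y + 209/2
  leading term x: subtract (-19/3)·f_4 from 19x + 7/5y² + 151/20y + 209/2 → 7/5y² + 151/20y + 19/2
  leading term y²: no divisor's leading term divides it; move 7/5y² to the remainder.
  leading term y: no divisor's leading term divides it; move 151/20y to the remainder.
  leading term 1: no divisor's leading term divides it; move 19/2 to the remainder.
  remainder 7/5y² + 151/20y + 19/2 ≠ 0; add h_5 = 7/5y² + 151/20y + 19/2 to the basis.

S(f_1,f_3): lcm = x²y. S = -3/2x² + ⅖xy² - 3/2xy - 5/2x - ⅖y² - 124/5y.
  leading term x²: subtract (3/10)·f_1 from -3/2x² + ⅖xy² - 3/2xy - 5/2x - ⅖y² - 124/5y → ⅖xy² - 9/10xy - x - ⅖y² - 127/5y - 186/5
  leading term xy²: subtract (⅕y)·f_2 from ⅖xy² - 9/10xy - x - ⅖y² - 127/5y - 186/5 → -9/10xy - x + 7/5y² - 89/5y - 186/5
  leading term xy: subtract (-9/20)·f_2 from -9/10xy - x + 7/5y² - 89/5y - 186/5 → -x + 7/5y² - 437/20y - 543/10
  leading term x: subtract (⅓)·f_4 from -x + 7/5y² - 437/20y - 543/10 → 7/5y² - 437/20y - 493/10
  leading term y²: subtract (1)·h_5 from 7/5y² - 437/20y - 493/10 → -147/5y - 294/5
  leading term y: no divisor's leading term divides it; move -147/5y to the remainder.
  leading term 1: no divisor's leading term divides it; move -294/5 to the remainder.
  remainder -147/5y - 294/5 ≠ 0; add h_6 = -147/5y - 294/5 to the basis.

S(f_1,f_4): lcm = x². S = ⅖xy - 4x - ⅖y - 124/5.
  leading term xy: subtract (⅕)·f_2 from ⅖xy - 4x - ⅖y - 124/5 → -4x + 7/5y - 86/5
  leading term x: subtract (4/3)·f_4 from -4x + 7/5y - 86/5 → 7/5y + 14/5
  leading term y: subtract (-1/21)·h_6 from 7/5y + 14/5 → 0
  remainder 0.

S(f_2,f_3): lcm = xy. S = -3/2x - 7y - 43/2.
  leading term x: subtract (½)·f_4 from -3/2x - 7y - 43/2 → -7y - 14
  leading term y: subtract (5/21)·h_6 from -7y - 14 → 0
  remainder 0.

S(f_2,f_4): lcm = xy. S = -19/2y - 19.
  leading term y: subtract (95/294)·h_6 from -19/2y - 19 → 0
  remainder 0.

S(f_3,f_4): lcm = xy. S = 3/2x - 5/2y + 5/2.
  leading term x: subtract (-½)·f_4 from 3/2x - 5/2y + 5/2 → -5/2y - 5
  leading term y: subtract (25/294)·h_6 from -5/2y - 5 → 0
  remainder 0.

S(f_1,h_5): leading monomials are coprime, so the S-polynomial reduces to 0 (Buchberger's first criterion).
S(f_2,h_5): lcm = xy². S = -151/28xy - 95/14x - 9/2y² - 19y.
  leading term xy: subtract (-151/56)·f_2 from -151/28xy - 95/14x - 9/2y² - 19y → -95/14x - 9/2y² - 2423/56y - 2869/28
  leading term x: subtract (95/42)·f_4 from -95/14x - 9/2y² - 2423/56y - 2869/28 → -9/2y² - 2423/56y - 1919/28
  leading term y²: subtract (-45/14)·h_5 from -9/2y² - 2423/56y - 1919/28 → -19y - 38
  leading term y: subtract (95/147)·h_6 from -19y - 38 → 0
  remainder 0.

S(f_3,h_5): lcm = xy². S = -109/28xy - 95/14x + 5/2y² + 5/2y.
  leading term xy: subtract (-109/56)·f_2 from -109/28xy - 95/14x + 5/2y² + 5/2y → -95/14x + 5/2y² - 841/56y - 2071/28
  leading term x: subtract (95/42)·f_4 from -95/14x + 5/2y² - 841/56y - 2071/28 → 5/2y² - 841/56y - 1121/28
  leading term y²: subtract (25/14)·h_5 from 5/2y² - 841/56y - 1121/28 → -57/2y - 57
  leading term y: subtract (95/98)·h_6 from -57/2y - 57 → 0
  remainder 0.

S(f_4,h_5): leading monomials are coprime, so the S-polynomial reduces to 0 (Buchberger's first criterion).
S(f_1,h_6): leading monomials are coprime, so the S-polynomial reduces to 0 (Buchberger's first criterion).
S(f_2,h_6): lcm = xy. S = -2x - 9/2y - 19.
  leading term x: subtract (⅔)·f_4 from -2x - 9/2y - 19 → -9/2y - 9
  leading term y: subtract (15/98)·h_6 from -9/2y - 9 → 0
  remainder 0.

S(f_3,h_6): lcm = xy. S = -½x + 5/2y + 5/2.
  leading term x: subtract (⅙)·f_4 from -½x + 5/2y + 5/2 → 5/2y + 5
  leading term y: subtract (-25/294)·h_6 from 5/2y + 5 → 0
  remainder 0.

S(f_4,h_6): leading monomials are coprime, so the S-polynomial reduces to 0 (Buchberger's first criterion).
S(h_5,h_6): lcm = y². S = 95/28y + 95/14.
  leading term y: subtract (-475/4116)·h_6 from 95/28y + 95/14 → 0
  remainder 0.

Every S-polynomial of the final basis reduces to 0, so we have a Gröbner basis.
Inter-reduce: drop elements whose leading term is divisible by another's, tail-reduce, and make monic.
Reduced Gröbner basis: {x + 5, y + 2}.

Since the basis is lex-ordered, y + 2 is univariate in y. Its roots are {-2}. Back-substituting each root into the other basis elements fixes the other coordinates.
  y = -2: the earlier basis element becomes x + 5 = 0, giving x = -5 — point (-5, -2).
Zero-dimensionality of the ideal guarantees finitely many solutions over ℂ.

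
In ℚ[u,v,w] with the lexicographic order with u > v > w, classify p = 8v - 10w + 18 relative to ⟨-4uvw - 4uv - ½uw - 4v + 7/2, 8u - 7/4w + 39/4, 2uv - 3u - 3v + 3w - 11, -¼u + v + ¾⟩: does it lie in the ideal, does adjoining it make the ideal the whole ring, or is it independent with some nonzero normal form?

8v - 10w + 18 lies in I (it reduces to 0).

First compute the reduced Gröbner basis of I by Buchberger's algorithm.
f_1 = -4uvw - 4uv - ½uw - 4v + 7/2, LT = uvw.
f_2 = 8u - 7/4w + 39/4, LT = u.
f_3 = 2uv - 3u - 3v + 3w - 11, LT = uv.
f_4 = -¼u + v + ¾, LT = u.

S(f_1,f_2): lcm = uvw. S = uv + ⅛uw + 7/32vw² - 39/32vw + v - ⅞.
  reduce S modulo (f_1, f_2, f_3, f_4):
  remainder 7/32vw² - vw - 7/32v + 7/256w² - 39/256w - ⅞ ≠ 0; add h_5 = 7/32vw² - vw - 7/32v + 7/256w² - 39/256w - ⅞ to the basis.

S(f_1,f_3): lcm = uvw. S = uv + 13/8uw + 3/2vw + v - 3/2w² + 11/2w - ⅞.
  reduce S modulo (f_1, f_2, f_3, f_4, h_5):
  remainder 55/32vw - 7/32v - 293/256w² + 901/256w - ⅞ ≠ 0; add h_6 = 55/32vw - 7/32v - 293/256w² + 901/256w - ⅞ to the basis.

S(f_1,f_4): lcm = uvw. S = uv + ⅛uw + 4v²w + 3vw + v - ⅞.
  reduce S modulo (f_1, f_2, f_3, f_4, h_5, h_6):
  remainder 28/55v² + 2969/550v + 553403/123200w² - 146161/11200w + 3698/275 ≠ 0; add h_7 = 28/55v² + 2969/550v + 553403/123200w² - 146161/11200w + 3698/275 to the basis.

S(f_2,f_3): lcm = uv. S = 3/2u - 7/32vw + 87/32v - 3/2w + 11/2.
  reduce S modulo (f_1, f_2, f_3, f_4, h_5, h_6, h_7):
  remainder 148/55v - 2051/14080w² - 10193/14080w + 12533/3520 ≠ 0; add h_8 = 148/55v - 2051/14080w² - 10193/14080w + 12533/3520 to the basis.

S(f_2,f_4): lcm = u. S = 4v - 7/32w + 135/32.
  reduce S modulo (f_1, f_2, f_3, f_4, h_5, h_6, h_7, h_8):
  remainder 2051/9472w² + 8121/9472w - 2543/2368 ≠ 0; add h_9 = 2051/9472w² + 8121/9472w - 2543/2368 to the basis.

S(f_3,f_4): lcm = uv. S = -3/2u + 4v² + 3/2v + 3/2w - 11/2.
  reduce S modulo (f_1, f_2, f_3, f_4, h_5, h_6, h_7, h_8, h_9):
  remainder 1551490785/6431936w - 1551490785/6431936 ≠ 0; add h_10 = 1551490785/6431936w - 1551490785/6431936 to the basis.

The other S-polynomials (S(f_1,h_5), S(f_2,h_5), S(f_3,h_5), S(f_4,h_5), S(f_1,h_6), S(f_2,h_6), S(f_3,h_6), S(f_4,h_6), S(h_5,h_6), S(f_1,h_7), S(f_2,h_7), S(f_3,h_7), S(f_4,h_7), S(h_5,h_7), S(h_6,h_7), S(f_1,h_8), S(f_2,h_8), S(f_3,h_8), S(f_4,h_8), S(h_5,h_8), S(h_6,h_8), S(h_7,h_8), S(f_1,h_9), S(f_2,h_9), S(f_3,h_9), S(f_4,h_9), S(h_5,h_9), S(h_6,h_9), S(h_7,h_9), S(h_8,h_9), S(f_1,h_10), S(f_2,h_10), S(f_3,h_10), S(f_4,h_10), S(h_5,h_10), S(h_6,h_10), S(h_7,h_10), S(h_8,h_10), S(h_9,h_10)) all reduce to 0 modulo the current basis, so we have a Gröbner basis.
Inter-reduce: drop elements whose leading term is divisible by another's, tail-reduce, and make monic.
Reduced Gröbner basis: {u + 1, v + 1, w - 1}.
Label its elements g_1 = u + 1, g_2 = v + 1, g_3 = w - 1.

Reduce p = 8v - 10w + 18 modulo G:
  leading term v: subtract (8)·g_2 from 8v - 10w + 18 → -10w + 10
  leading term w: subtract (-10)·g_3 from -10w + 10 → 0
  normal form = 0.
Since the normal form is 0, p ∈ I.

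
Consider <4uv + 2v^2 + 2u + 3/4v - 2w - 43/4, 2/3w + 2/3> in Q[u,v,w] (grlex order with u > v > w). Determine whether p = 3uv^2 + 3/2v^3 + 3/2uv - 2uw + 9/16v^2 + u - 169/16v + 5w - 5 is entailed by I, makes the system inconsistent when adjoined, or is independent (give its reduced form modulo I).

First compute the reduced Gröbner basis of I by Buchberger's algorithm.
f_1 = 4uv + 2v^2 + 2u + 3/4v - 2w - 43/4, LT = uv.
f_2 = 2/3w + 2/3, LT = w.

The S-polynomials (S(f_1,f_2)) all reduce to 0 modulo the current basis, so we have a Gröbner basis.
Inter-reduce: drop elements whose leading term is divisible by another's, tail-reduce, and make monic.
Reduced Gröbner basis: {uv + 1/2v^2 + 1/2u + 3/16v - 35/16, w + 1}.
Label its elements g_1 = uv + 1/2v^2 + 1/2u + 3/16v - 35/16, g_2 = w + 1.

Reduce p = 3uv^2 + 3/2v^3 + 3/2uv - 2uw + 9/16v^2 + u - 169/16v + 5w - 5 modulo G:
  leading term uv^2: subtract (3v)·g_1 from 3uv^2 + 3/2v^3 + 3/2uv - 2uw + 9/16v^2 + u - 169/16v + 5w - 5 → -2uw + u - 4v + 5w - 5
  leading term uw: subtract (-2u)·g_2 from -2uw + u - 4v + 5w - 5 → 3u - 4v + 5w - 5
  leading term u: no divisor's leading term divides it; move 3u to the remainder.
  leading term v: no divisor's leading term divides it; move -4v to the remainder.
  leading term w: subtract (5)·g_2 from 5w - 5 → -10
  leading term 1: no divisor's leading term divides it; move -10 to the remainder.
  normal form = 3u - 4v - 10.
The normal form is nonzero, so p ∉ I. Since p minus its normal form lies in I, I + (p) = I + (r) where r = 3u - 4v - 10; decide whether this ideal is the whole ring.
Run Buchberger on G together with r (pairs among the g_i already reduce to 0 since G is a Gröbner basis):
g_1 = uv + 1/2v^2 + 1/2u + 3/16v - 35/16, LT = uv.
g_2 = w + 1, LT = w.
r = 3u - 4v - 10, LT = u.

S(g_1,r): lcm = uv. S = 11/6v^2 + 1/2u + 169/48v - 35/16.
  reduce S modulo (g_1, g_2, r):
  remainder 11/6v^2 + 67/16v - 25/48 ≠ 0; add m_4 = 11/6v^2 + 67/16v - 25/48 to the basis.

The other S-polynomials (S(g_1,g_2), S(g_2,r), S(g_1,m_4), S(g_2,m_4), S(r,m_4)) all reduce to 0 modulo the current basis, so we have a Gröbner basis.
Inter-reduce: drop elements whose leading term is divisible by another's, tail-reduce, and make monic.
Reduced Gröbner basis: {v^2 + 201/88v - 25/88, u - 4/3v - 10/3, w + 1}.
The reduced Gröbner basis of I + (p) is {v^2 + 201/88v - 25/88, u - 4/3v - 10/3, w + 1} ≠ {1}, a proper ideal, so the enlarged system stays consistent: p is independent of I, with normal form 3u - 4v - 10.

The remainder on division by a Gröbner basis is unique — it is the normal form.

3uv^2 + 3/2v^3 + 3/2uv - 2uw + 9/16v^2 + u - 169/16v + 5w - 5 is independent of I; its normal form modulo I is 3u - 4v - 10.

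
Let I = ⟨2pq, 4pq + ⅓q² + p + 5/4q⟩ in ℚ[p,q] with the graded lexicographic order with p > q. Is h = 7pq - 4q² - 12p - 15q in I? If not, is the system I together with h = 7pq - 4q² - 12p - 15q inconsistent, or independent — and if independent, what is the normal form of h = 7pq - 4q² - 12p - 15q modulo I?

First compute the reduced Gröbner basis of I by Buchberger's algorithm.
f_1 = 2pq, LT = pq.
f_2 = 4pq + ⅓q² + p + 5/4q, LT = pq.

S(f_1,f_2): lcm = pq. S = -1/12q² - ¼p - 5/16q.
  leading term q²: no divisor's leading term divides it; move -1/12q² to the remainder.
  leading term p: no divisor's leading term divides it; move -¼p to the remainder.
  leading term q: no divisor's leading term divides it; move -5/16q to the remainder.
  remainder -1/12q² - ¼p - 5/16q ≠ 0; add k_3 = -1/12q² - ¼p - 5/16q to the basis.

S(f_1,k_3): lcm = pq². S = -3p² - 15/4pq.
  leading term p²: no divisor's leading term divides it; move -3p² to the remainder.
  leading term pq: subtract (-15/8)·f_1 from -15/4pq → 0
  remainder -3p² ≠ 0; add k_4 = -3p² to the basis.

The other S-polynomials (S(f_2,k_3), S(f_1,k_4), S(f_2,k_4), S(k_3,k_4)) all reduce to 0 modulo the current basis, so we have a Gröbner basis.
Inter-reduce: drop elements whose leading term is divisible by another's, tail-reduce, and make monic.
Reduced Gröbner basis: {p², pq, q² + 3p + 15/4q}.
Label its elements g_1 = p², g_2 = pq, g_3 = q² + 3p + 15/4q.

Reduce h = 7pq - 4q² - 12p - 15q modulo G:
  leading term pq: subtract (7)·g_2 from 7pq - 4q² - 12p - 15q → -4q² - 12p - 15q
  leading term q²: subtract (-4)·g_3 from -4q² - 12p - 15q → 0
  normal form = 0.
Since the normal form is 0, h ∈ I.

Ideal membership is decidable via reduction modulo a Gröbner basis.

7pq - 4q² - 12p - 15q lies in I (it reduces to 0).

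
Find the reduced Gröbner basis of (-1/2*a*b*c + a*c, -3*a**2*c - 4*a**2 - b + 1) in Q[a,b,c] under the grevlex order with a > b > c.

f_1 = -1/2*a*b*c + a*c, LT = a*b*c.
f_2 = -3*a**2*c - 4*a**2 - b + 1, LT = a**2*c.

S(f_1,f_2): lcm = a**2*b*c. S = -4/3*a**2*b - 2*a**2*c - 1/3*b**2 + 1/3*b.
  leading term a**2*b: no divisor's leading term divides it; move -4/3*a**2*b to the remainder.
  leading term a**2*c: subtract (2/3)·f_2 from -2*a**2*c - 1/3*b**2 + 1/3*b → 8/3*a**2 - 1/3*b**2 + b - 2/3
  leading term a**2: no divisor's leading term divides it; move 8/3*a**2 to the remainder.
  leading term b**2: no divisor's leading term divides it; move -1/3*b**2 to the remainder.
  leading term b: no divisor's leading term divides it; move b to the remainder.
  leading term 1: no divisor's leading term divides it; move -2/3 to the remainder.
  remainder -4/3*a**2*b + 8/3*a**2 - 1/3*b**2 + b - 2/3 ≠ 0; add g_3 = -4/3*a**2*b + 8/3*a**2 - 1/3*b**2 + b - 2/3 to the basis.

S(f_1,g_3): lcm = a**2*b*c. S = -1/4*b**2*c + 3/4*b*c - 1/2*c.
  leading term b**2*c: no divisor's leading term divides it; move -1/4*b**2*c to the remainder.
  leading term b*c: no divisor's leading term divides it; move 3/4*b*c to the remainder.
  leading term c: no divisor's leading term divides it; move -1/2*c to the remainder.
  remainder -1/4*b**2*c + 3/4*b*c - 1/2*c ≠ 0; add g_4 = -1/4*b**2*c + 3/4*b*c - 1/2*c to the basis.

The other S-polynomials (S(f_2,g_3), S(f_1,g_4), S(f_2,g_4), S(g_3,g_4)) all reduce to 0 modulo the current basis, so we have a Gröbner basis.

G = {a**2*b - 2*a**2 + 1/4*b**2 - 3/4*b + 1/2, a**2*c + 4/3*a**2 + 1/3*b - 1/3, a*b*c - 2*a*c, b**2*c - 3*b*c + 2*c}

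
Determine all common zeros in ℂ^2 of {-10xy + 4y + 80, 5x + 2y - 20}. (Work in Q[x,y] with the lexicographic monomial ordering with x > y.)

Compute a lex Gröbner basis by Buchberger's algorithm.
f_1 = -10xy + 4y + 80, LT = xy.
f_2 = 5x + 2y - 20, LT = x.

S(f_1,f_2): lcm = xy. S = -2/5y^2 + 18/5y - 8.
  leading term y^2: no divisor's leading term divides it; move -2/5y^2 to the remainder.
  leading term y: no divisor's leading term divides it; move 18/5y to the remainder.
  leading term 1: no divisor's leading term divides it; move -8 to the remainder.
  remainder -2/5y^2 + 18/5y - 8 ≠ 0; add h_3 = -2/5y^2 + 18/5y - 8 to the basis.

S(f_1,h_3): lcm = xy^2. S = 9xy - 20x - 2/5y^2 - 8y.
  leading term xy: subtract (-9/10)·f_1 from 9xy - 20x - 2/5y^2 - 8y → -20x - 2/5y^2 - 22/5y + 72
  leading term x: subtract (-4)·f_2 from -20x - 2/5y^2 - 22/5y + 72 → -2/5y^2 + 18/5y - 8
  leading term y^2: subtract (1)·h_3 from -2/5y^2 + 18/5y - 8 → 0
  remainder 0.

S(f_2,h_3): leading monomials are coprime, so the S-polynomial reduces to 0 (Buchberger's first criterion).
Every S-polynomial of the final basis reduces to 0, so we have a Gröbner basis.
Inter-reduce: drop elements whose leading term is divisible by another's, tail-reduce, and make monic.
Reduced Gröbner basis: {x + 2/5y - 4, y^2 - 9y + 20}.

Elimination: the polynomial y^2 - 9y + 20 lies in the elimination ideal for y, so y ∈ {4, 5}. For each such y, the remaining basis elements (now univariate) give the rest of the solution.
  y = 4: the earlier basis element becomes x - 12/5 = 0, giving x = 12/5 — point (12/5, 4).
  y = 5: the earlier basis element becomes x - 2 = 0, giving x = 2 — point (2, 5).
This is the nonlinear analogue of row-reducing a linear system.

{(12/5, 4), (2, 5)}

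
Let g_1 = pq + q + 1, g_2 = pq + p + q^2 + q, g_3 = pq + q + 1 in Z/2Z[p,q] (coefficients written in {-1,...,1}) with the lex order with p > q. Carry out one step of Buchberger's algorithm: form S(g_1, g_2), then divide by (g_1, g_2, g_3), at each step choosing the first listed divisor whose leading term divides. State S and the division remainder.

S(g_1, g_2) = p + q^2 + 1; remainder on division = p + q^2 + 1.

lcm(LM(g_1), LM(g_2)) = pq.
S = (lcm/LT(g_1))·g_1 − (lcm/LT(g_2))·g_2 = p + q^2 + 1.
Reduce S modulo (g_1, g_2, g_3) in that order:
  leading term p: no divisor's leading term divides it; move p to the remainder.
  leading term q^2: no divisor's leading term divides it; move q^2 to the remainder.
  leading term 1: no divisor's leading term divides it; move 1 to the remainder.
The remainder p + q^2 + 1 is nonzero, so it would be added as the next basis element.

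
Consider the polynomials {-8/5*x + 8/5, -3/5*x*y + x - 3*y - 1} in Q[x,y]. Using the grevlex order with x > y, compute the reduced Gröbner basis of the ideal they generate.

G = {x - 1, y}

Buchberger's algorithm terminates because the ascending chain of leading-term ideals stabilizes.

f_1 = -8/5*x + 8/5, LT = x.
f_2 = -3/5*x*y + x - 3*y - 1, LT = x*y.

S(f_1,f_2): lcm = x*y. S = 5/3*x - 6*y - 5/3.
  leading term x: subtract (-25/24)·f_1 from 5/3*x - 6*y - 5/3 → -6*y
  leading term y: no divisor's leading term divides it; move -6*y to the remainder.
  remainder -6*y ≠ 0; add g_3 = -6*y to the basis.

The other S-polynomials (S(f_1,g_3), S(f_2,g_3)) all reduce to 0 modulo the current basis, so we have a Gröbner basis.
Inter-reduce: drop elements whose leading term is divisible by another's, tail-reduce, and make monic.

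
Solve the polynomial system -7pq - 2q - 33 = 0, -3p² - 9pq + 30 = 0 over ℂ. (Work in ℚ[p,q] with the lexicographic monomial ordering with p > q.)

{(-5, 1), (33/14 - sqrt(1201)/14, -407/28 - 11*sqrt(1201)/28), (33/14 + sqrt(1201)/14, -407/28 + 11*sqrt(1201)/28)}

Compute a lex Gröbner basis by Buchberger's algorithm.
f_1 = -7pq - 2q - 33, LT = pq.
f_2 = -3p² - 9pq + 30, LT = p².

S(f_1,f_2): lcm = p²q. S = -3pq² + 2/7pq + 33/7p + 10q.
  reduce S modulo (f_1, f_2):
  remainder 33/7p + 6/7q² + 1179/49q - 66/49 ≠ 0; add h_3 = 33/7p + 6/7q² + 1179/49q - 66/49 to the basis.

S(f_1,h_3): lcm = pq. S = -2/11q³ - 393/77q² + 4/7q + 33/7.
  reduce S modulo (f_1, f_2, h_3):
  remainder -2/11q³ - 393/77q² + 4/7q + 33/7 ≠ 0; add h_4 = -2/11q³ - 393/77q² + 4/7q + 33/7 to the basis.

The other S-polynomials (S(f_2,h_3), S(f_1,h_4), S(f_2,h_4), S(h_3,h_4)) all reduce to 0 modulo the current basis, so we have a Gröbner basis.
Inter-reduce: drop elements whose leading term is divisible by another's, tail-reduce, and make monic.
Reduced Gröbner basis: {p + 2/11q² + 393/77q - 2/7, q³ + 393/14q² - 22/7q - 363/14}.

Since the basis is lex-ordered, q³ + 393/14q² - 22/7q - 363/14 is univariate in q. Its roots are {1, -407/28 - 11*sqrt(1201)/28, -407/28 + 11*sqrt(1201)/28}. Back-substituting each root into the other basis elements fixes the other coordinates.
  q = 1: the earlier basis element becomes p + 5 = 0, giving p = -5 — point (-5, 1).
  q = -407/28 - 11*sqrt(1201)/28: the earlier basis element becomes p - 33/14 + sqrt(1201)/14 = 0, giving p = 33/14 - sqrt(1201)/14 — point (33/14 - sqrt(1201)/14, -407/28 - 11*sqrt(1201)/28).
  q = -407/28 + 11*sqrt(1201)/28: the earlier basis element becomes p - sqrt(1201)/14 - 33/14 = 0, giving p = 33/14 + sqrt(1201)/14 — point (33/14 + sqrt(1201)/14, -407/28 + 11*sqrt(1201)/28).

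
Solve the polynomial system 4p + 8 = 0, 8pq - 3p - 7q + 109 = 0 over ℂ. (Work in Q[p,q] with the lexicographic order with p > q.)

Compute a lex Gröbner basis by Buchberger's algorithm.
f_1 = 4p + 8, LT = p.
f_2 = 8pq - 3p - 7q + 109, LT = pq.

S(f_1,f_2): lcm = pq. S = 3/8p + 23/8q - 109/8.
  leading term p: subtract (3/32)·f_1 from 3/8p + 23/8q - 109/8 → 23/8q - 115/8
  leading term q: no divisor's leading term divides it; move 23/8q to the remainder.
  leading term 1: no divisor's leading term divides it; move -115/8 to the remainder.
  remainder 23/8q - 115/8 ≠ 0; add h_3 = 23/8q - 115/8 to the basis.

The other S-polynomials (S(f_1,h_3), S(f_2,h_3)) all reduce to 0 modulo the current basis, so we have a Gröbner basis.
Inter-reduce: drop elements whose leading term is divisible by another's, tail-reduce, and make monic.
Reduced Gröbner basis: {p + 2, q - 5}.

Since the basis is lex-ordered, q - 5 is univariate in q. Its roots are {5}. Back-substituting each root into the other basis elements fixes the other coordinates.
  q = 5: the earlier basis element becomes p + 2 = 0, giving p = -2 — point (-2, 5).
Substituting each solution back into the original system confirms all equations vanish.

{(-2, 5)}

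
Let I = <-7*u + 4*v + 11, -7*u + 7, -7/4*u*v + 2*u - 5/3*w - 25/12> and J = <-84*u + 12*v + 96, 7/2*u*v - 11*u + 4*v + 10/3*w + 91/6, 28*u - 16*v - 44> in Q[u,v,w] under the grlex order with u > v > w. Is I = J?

Equality of ideals is decidable: compute both reduced Gröbner bases (unique for the ordering) and check whether they agree.
Buchberger on the first generating set:
f_1 = -7*u + 4*v + 11, LT = u.
f_2 = -7*u + 7, LT = u.
f_3 = -7/4*u*v + 2*u - 5/3*w - 25/12, LT = u*v.

S(f_1,f_2): lcm = u. S = -4/7*v - 4/7.
  leading term v: no divisor's leading term divides it; move -4/7*v to the remainder.
  leading term 1: no divisor's leading term divides it; move -4/7 to the remainder.
  remainder -4/7*v - 4/7 ≠ 0; add g_4 = -4/7*v - 4/7 to the basis.

S(f_1,f_3): lcm = u*v. S = -4/7*v**2 + 8/7*u - 11/7*v - 20/21*w - 25/21.
  leading term v**2: subtract (v)·g_4 from -4/7*v**2 + 8/7*u - 11/7*v - 20/21*w - 25/21 → 8/7*u - v - 20/21*w - 25/21
  leading term u: subtract (-8/49)·f_1 from 8/7*u - v - 20/21*w - 25/21 → -17/49*v - 20/21*w + 89/147
  leading term v: subtract (17/28)·g_4 from -17/49*v - 20/21*w + 89/147 → -20/21*w + 20/21
  leading term w: no divisor's leading term divides it; move -20/21*w to the remainder.
  leading term 1: no divisor's leading term divides it; move 20/21 to the remainder.
  remainder -20/21*w + 20/21 ≠ 0; add g_5 = -20/21*w + 20/21 to the basis.

The other S-polynomials (S(f_2,f_3), S(f_1,g_4), S(f_2,g_4), S(f_3,g_4), S(f_1,g_5), S(f_2,g_5), S(f_3,g_5), S(g_4,g_5)) all reduce to 0 modulo the current basis, so we have a Gröbner basis.
Inter-reduce: drop elements whose leading term is divisible by another's, tail-reduce, and make monic.
Reduced Gröbner basis: {u - 1, v + 1, w - 1}.

Buchberger on the second generating set:
h_1 = -84*u + 12*v + 96, LT = u.
h_2 = 7/2*u*v - 11*u + 4*v + 10/3*w + 91/6, LT = u*v.
h_3 = 28*u - 16*v - 44, LT = u.

S(h_1,h_2): lcm = u*v. S = -1/7*v**2 + 22/7*u - 16/7*v - 20/21*w - 13/3.
  leading term v**2: no divisor's leading term divides it; move -1/7*v**2 to the remainder.
  leading term u: subtract (-11/294)·h_1 from 22/7*u - 16/7*v - 20/21*w - 13/3 → -90/49*v - 20/21*w - 109/147
  leading term v: no divisor's leading term divides it; move -90/49*v to the remainder.
  leading term w: no divisor's leading term divides it; move -20/21*w to the remainder.
  leading term 1: no divisor's leading term divides it; move -109/147 to the remainder.
  remainder -1/7*v**2 - 90/49*v - 20/21*w - 109/147 ≠ 0; add k_4 = -1/7*v**2 - 90/49*v - 20/21*w - 109/147 to the basis.

S(h_1,h_3): lcm = u. S = 3/7*v + 3/7.
  leading term v: no divisor's leading term divides it; move 3/7*v to the remainder.
  leading term 1: no divisor's leading term divides it; move 3/7 to the remainder.
  remainder 3/7*v + 3/7 ≠ 0; add k_5 = 3/7*v + 3/7 to the basis.

S(h_2,h_3): lcm = u*v. S = 4/7*v**2 - 22/7*u + 19/7*v + 20/21*w + 13/3.
  leading term v**2: subtract (-4)·k_4 from 4/7*v**2 - 22/7*u + 19/7*v + 20/21*w + 13/3 → -22/7*u - 227/49*v - 20/7*w + 67/49
  leading term u: subtract (11/294)·h_1 from -22/7*u - 227/49*v - 20/7*w + 67/49 → -249/49*v - 20/7*w - 109/49
  leading term v: subtract (-83/7)·k_5 from -249/49*v - 20/7*w - 109/49 → -20/7*w + 20/7
  leading term w: no divisor's leading term divides it; move -20/7*w to the remainder.
  leading term 1: no divisor's leading term divides it; move 20/7 to the remainder.
  remainder -20/7*w + 20/7 ≠ 0; add k_6 = -20/7*w + 20/7 to the basis.

The other S-polynomials (S(h_1,k_4), S(h_2,k_4), S(h_3,k_4), S(h_1,k_5), S(h_2,k_5), S(h_3,k_5), S(k_4,k_5), S(h_1,k_6), S(h_2,k_6), S(h_3,k_6), S(k_4,k_6), S(k_5,k_6)) all reduce to 0 modulo the current basis, so we have a Gröbner basis.
Inter-reduce: drop elements whose leading term is divisible by another's, tail-reduce, and make monic.
Reduced Gröbner basis: {u - 1, v + 1, w - 1}.

These coincide, so the ideals are equal.

Yes, the ideals are equal.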